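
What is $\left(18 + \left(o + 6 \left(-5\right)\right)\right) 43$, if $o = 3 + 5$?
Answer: $-172$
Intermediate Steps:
$o = 8$
$\left(18 + \left(o + 6 \left(-5\right)\right)\right) 43 = \left(18 + \left(8 + 6 \left(-5\right)\right)\right) 43 = \left(18 + \left(8 - 30\right)\right) 43 = \left(18 - 22\right) 43 = \left(-4\right) 43 = -172$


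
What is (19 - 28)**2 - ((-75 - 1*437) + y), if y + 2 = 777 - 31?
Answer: -151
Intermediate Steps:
y = 744 (y = -2 + (777 - 31) = -2 + 746 = 744)
(19 - 28)**2 - ((-75 - 1*437) + y) = (19 - 28)**2 - ((-75 - 1*437) + 744) = (-9)**2 - ((-75 - 437) + 744) = 81 - (-512 + 744) = 81 - 1*232 = 81 - 232 = -151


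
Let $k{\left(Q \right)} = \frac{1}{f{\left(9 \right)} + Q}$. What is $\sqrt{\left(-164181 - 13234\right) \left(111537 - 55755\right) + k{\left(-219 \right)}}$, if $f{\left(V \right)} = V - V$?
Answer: $\frac{i \sqrt{474649083462549}}{219} \approx 99482.0 i$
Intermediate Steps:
$f{\left(V \right)} = 0$
$k{\left(Q \right)} = \frac{1}{Q}$ ($k{\left(Q \right)} = \frac{1}{0 + Q} = \frac{1}{Q}$)
$\sqrt{\left(-164181 - 13234\right) \left(111537 - 55755\right) + k{\left(-219 \right)}} = \sqrt{\left(-164181 - 13234\right) \left(111537 - 55755\right) + \frac{1}{-219}} = \sqrt{\left(-177415\right) 55782 - \frac{1}{219}} = \sqrt{-9896563530 - \frac{1}{219}} = \sqrt{- \frac{2167347413071}{219}} = \frac{i \sqrt{474649083462549}}{219}$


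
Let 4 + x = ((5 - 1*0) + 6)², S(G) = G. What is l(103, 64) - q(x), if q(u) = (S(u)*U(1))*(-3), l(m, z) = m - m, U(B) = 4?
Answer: 1404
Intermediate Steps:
x = 117 (x = -4 + ((5 - 1*0) + 6)² = -4 + ((5 + 0) + 6)² = -4 + (5 + 6)² = -4 + 11² = -4 + 121 = 117)
l(m, z) = 0
q(u) = -12*u (q(u) = (u*4)*(-3) = (4*u)*(-3) = -12*u)
l(103, 64) - q(x) = 0 - (-12)*117 = 0 - 1*(-1404) = 0 + 1404 = 1404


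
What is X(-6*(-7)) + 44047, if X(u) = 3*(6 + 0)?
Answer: 44065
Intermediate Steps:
X(u) = 18 (X(u) = 3*6 = 18)
X(-6*(-7)) + 44047 = 18 + 44047 = 44065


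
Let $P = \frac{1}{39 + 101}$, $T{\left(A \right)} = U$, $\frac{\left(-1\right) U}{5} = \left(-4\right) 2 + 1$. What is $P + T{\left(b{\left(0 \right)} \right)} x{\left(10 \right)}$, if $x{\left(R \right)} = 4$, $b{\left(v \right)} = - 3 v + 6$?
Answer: $\frac{19601}{140} \approx 140.01$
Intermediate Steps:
$b{\left(v \right)} = 6 - 3 v$
$U = 35$ ($U = - 5 \left(\left(-4\right) 2 + 1\right) = - 5 \left(-8 + 1\right) = \left(-5\right) \left(-7\right) = 35$)
$T{\left(A \right)} = 35$
$P = \frac{1}{140} \approx 0.0071429$
$P + T{\left(b{\left(0 \right)} \right)} x{\left(10 \right)} = \frac{1}{140} + 35 \cdot 4 = \frac{1}{140} + 140 = \frac{19601}{140}$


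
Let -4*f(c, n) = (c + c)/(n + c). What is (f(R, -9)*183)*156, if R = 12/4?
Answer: 7137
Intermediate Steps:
R = 3 (R = 12*(¼) = 3)
f(c, n) = -c/(2*(c + n)) (f(c, n) = -(c + c)/(4*(n + c)) = -2*c/(4*(c + n)) = -c/(2*(c + n)))
(f(R, -9)*183)*156 = (-1*3/(2*3 + 2*(-9))*183)*156 = (-1*3/(6 - 18)*183)*156 = (-1*3/(-12)*183)*156 = (-1*3*(-1/12)*183)*156 = ((¼)*183)*156 = (183/4)*156 = 7137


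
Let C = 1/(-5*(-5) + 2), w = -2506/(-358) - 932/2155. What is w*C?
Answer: 14153/58185 ≈ 0.24324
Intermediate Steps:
w = 14153/2155 (w = -2506*(-1/358) - 932*1/2155 = 7 - 932/2155 = 14153/2155 ≈ 6.5675)
C = 1/27 (C = 1/(25 + 2) = 1/27 ≈ 0.037037)
w*C = (14153/2155)*(1/27) = 14153/58185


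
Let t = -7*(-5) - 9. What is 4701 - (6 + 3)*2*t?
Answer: 4233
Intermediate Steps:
t = 26 (t = 35 - 9 = 26)
4701 - (6 + 3)*2*t = 4701 - (6 + 3)*2*26 = 4701 - 9*2*26 = 4701 - 18*26 = 4701 - 1*468 = 4701 - 468 = 4233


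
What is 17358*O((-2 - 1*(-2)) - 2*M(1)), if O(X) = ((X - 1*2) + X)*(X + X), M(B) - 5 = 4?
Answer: 23745744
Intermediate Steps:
M(B) = 9 (M(B) = 5 + 4 = 9)
O(X) = 2*X*(-2 + 2*X) (O(X) = ((X - 2) + X)*(2*X) = ((-2 + X) + X)*(2*X) = (-2 + 2*X)*(2*X) = 2*X*(-2 + 2*X))
17358*O((-2 - 1*(-2)) - 2*M(1)) = 17358*(4*((-2 - 1*(-2)) - 2*9)*(-1 + ((-2 - 1*(-2)) - 2*9))) = 17358*(4*((-2 + 2) - 18)*(-1 + ((-2 + 2) - 18))) = 17358*(4*(0 - 18)*(-1 + (0 - 18))) = 17358*(4*(-18)*(-1 - 18)) = 17358*(4*(-18)*(-19)) = 17358*1368 = 23745744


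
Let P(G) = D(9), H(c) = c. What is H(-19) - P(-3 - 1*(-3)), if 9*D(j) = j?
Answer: -20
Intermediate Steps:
D(j) = j/9
P(G) = 1 (P(G) = (⅑)*9 = 1)
H(-19) - P(-3 - 1*(-3)) = -19 - 1*1 = -19 - 1 = -20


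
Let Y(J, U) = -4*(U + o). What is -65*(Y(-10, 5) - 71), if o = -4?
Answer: 4875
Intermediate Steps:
Y(J, U) = 16 - 4*U (Y(J, U) = -4*(U - 4) = -4*(-4 + U) = 16 - 4*U)
-65*(Y(-10, 5) - 71) = -65*((16 - 4*5) - 71) = -65*((16 - 20) - 71) = -65*(-4 - 71) = -65*(-75) = 4875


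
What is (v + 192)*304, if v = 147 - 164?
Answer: 53200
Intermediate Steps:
v = -17
(v + 192)*304 = (-17 + 192)*304 = 175*304 = 53200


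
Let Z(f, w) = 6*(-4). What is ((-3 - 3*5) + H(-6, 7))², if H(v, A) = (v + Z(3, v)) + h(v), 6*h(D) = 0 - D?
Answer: 2209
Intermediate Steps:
h(D) = -D/6 (h(D) = (0 - D)/6 = (-D)/6 = -D/6)
Z(f, w) = -24
H(v, A) = -24 + 5*v/6 (H(v, A) = (v - 24) - v/6 = (-24 + v) - v/6 = -24 + 5*v/6)
((-3 - 3*5) + H(-6, 7))² = ((-3 - 3*5) + (-24 + (⅚)*(-6)))² = ((-3 - 15) + (-24 - 5))² = (-18 - 29)² = (-47)² = 2209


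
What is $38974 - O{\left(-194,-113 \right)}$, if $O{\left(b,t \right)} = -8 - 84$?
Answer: $39066$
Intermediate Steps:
$O{\left(b,t \right)} = -92$ ($O{\left(b,t \right)} = -8 - 84 = -92$)
$38974 - O{\left(-194,-113 \right)} = 38974 - -92 = 38974 + 92 = 39066$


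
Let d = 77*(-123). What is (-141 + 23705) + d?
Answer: 14093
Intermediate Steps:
d = -9471
(-141 + 23705) + d = (-141 + 23705) - 9471 = 23564 - 9471 = 14093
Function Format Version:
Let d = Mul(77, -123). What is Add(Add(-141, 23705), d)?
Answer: 14093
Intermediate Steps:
d = -9471
Add(Add(-141, 23705), d) = Add(Add(-141, 23705), -9471) = Add(23564, -9471) = 14093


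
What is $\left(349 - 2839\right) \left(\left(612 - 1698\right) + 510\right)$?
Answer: $1434240$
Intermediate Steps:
$\left(349 - 2839\right) \left(\left(612 - 1698\right) + 510\right) = - 2490 \left(\left(612 - 1698\right) + 510\right) = - 2490 \left(-1086 + 510\right) = \left(-2490\right) \left(-576\right) = 1434240$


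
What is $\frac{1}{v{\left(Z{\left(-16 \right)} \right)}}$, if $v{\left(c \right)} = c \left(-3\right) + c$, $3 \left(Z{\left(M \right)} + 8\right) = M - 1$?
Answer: $\frac{3}{82} \approx 0.036585$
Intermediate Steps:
$Z{\left(M \right)} = - \frac{25}{3} + \frac{M}{3}$ ($Z{\left(M \right)} = -8 + \frac{M - 1}{3} = -8 + \frac{-1 + M}{3} = -8 + \left(- \frac{1}{3} + \frac{M}{3}\right) = - \frac{25}{3} + \frac{M}{3}$)
$v{\left(c \right)} = - 2 c$ ($v{\left(c \right)} = - 3 c + c = - 2 c$)
$\frac{1}{v{\left(Z{\left(-16 \right)} \right)}} = \frac{1}{\left(-2\right) \left(- \frac{25}{3} + \frac{1}{3} \left(-16\right)\right)} = \frac{1}{\left(-2\right) \left(- \frac{25}{3} - \frac{16}{3}\right)} = \frac{1}{\left(-2\right) \left(- \frac{41}{3}\right)} = \frac{1}{\frac{82}{3}} = \frac{3}{82}$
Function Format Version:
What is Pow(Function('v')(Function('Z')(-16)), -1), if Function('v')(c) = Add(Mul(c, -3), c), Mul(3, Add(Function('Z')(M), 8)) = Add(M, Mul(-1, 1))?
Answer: Rational(3, 82) ≈ 0.036585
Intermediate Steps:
Function('Z')(M) = Add(Rational(-25, 3), Mul(Rational(1, 3), M)) (Function('Z')(M) = Add(-8, Mul(Rational(1, 3), Add(M, Mul(-1, 1)))) = Add(-8, Mul(Rational(1, 3), Add(M, -1))) = Add(-8, Mul(Rational(1, 3), Add(-1, M))) = Add(-8, Add(Rational(-1, 3), Mul(Rational(1, 3), M))) = Add(Rational(-25, 3), Mul(Rational(1, 3), M)))
Function('v')(c) = Mul(-2, c) (Function('v')(c) = Add(Mul(-3, c), c) = Mul(-2, c))
Pow(Function('v')(Function('Z')(-16)), -1) = Pow(Mul(-2, Add(Rational(-25, 3), Mul(Rational(1, 3), -16))), -1) = Pow(Mul(-2, Add(Rational(-25, 3), Rational(-16, 3))), -1) = Pow(Mul(-2, Rational(-41, 3)), -1) = Pow(Rational(82, 3), -1) = Rational(3, 82)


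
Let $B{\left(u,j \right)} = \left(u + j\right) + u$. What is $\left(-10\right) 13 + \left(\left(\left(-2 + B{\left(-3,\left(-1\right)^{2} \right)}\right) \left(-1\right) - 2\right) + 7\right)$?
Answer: $-118$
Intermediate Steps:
$B{\left(u,j \right)} = j + 2 u$ ($B{\left(u,j \right)} = \left(j + u\right) + u = j + 2 u$)
$\left(-10\right) 13 + \left(\left(\left(-2 + B{\left(-3,\left(-1\right)^{2} \right)}\right) \left(-1\right) - 2\right) + 7\right) = \left(-10\right) 13 + \left(\left(\left(-2 + \left(\left(-1\right)^{2} + 2 \left(-3\right)\right)\right) \left(-1\right) - 2\right) + 7\right) = -130 + \left(\left(\left(-2 + \left(1 - 6\right)\right) \left(-1\right) - 2\right) + 7\right) = -130 + \left(\left(\left(-2 - 5\right) \left(-1\right) - 2\right) + 7\right) = -130 + \left(\left(\left(-7\right) \left(-1\right) - 2\right) + 7\right) = -130 + \left(\left(7 - 2\right) + 7\right) = -130 + \left(5 + 7\right) = -130 + 12 = -118$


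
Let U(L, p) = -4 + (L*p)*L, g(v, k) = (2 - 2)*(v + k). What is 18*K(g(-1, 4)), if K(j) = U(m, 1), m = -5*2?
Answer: 1728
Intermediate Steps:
g(v, k) = 0 (g(v, k) = 0*(k + v) = 0)
m = -10
U(L, p) = -4 + p*L²
K(j) = 96 (K(j) = -4 + 1*(-10)² = -4 + 1*100 = -4 + 100 = 96)
18*K(g(-1, 4)) = 18*96 = 1728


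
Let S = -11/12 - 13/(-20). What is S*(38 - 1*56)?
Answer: 24/5 ≈ 4.8000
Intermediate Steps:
S = -4/15 (S = -11*1/12 - 13*(-1/20) = -11/12 + 13/20 = -4/15 ≈ -0.26667)
S*(38 - 1*56) = -4*(38 - 1*56)/15 = -4*(38 - 56)/15 = -4/15*(-18) = 24/5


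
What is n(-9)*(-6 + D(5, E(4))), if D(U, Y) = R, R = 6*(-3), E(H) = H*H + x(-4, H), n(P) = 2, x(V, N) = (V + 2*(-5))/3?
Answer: -48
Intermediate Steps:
x(V, N) = -10/3 + V/3 (x(V, N) = (V - 10)*(1/3) = (-10 + V)*(1/3) = -10/3 + V/3)
E(H) = -14/3 + H**2 (E(H) = H*H + (-10/3 + (1/3)*(-4)) = H**2 + (-10/3 - 4/3) = H**2 - 14/3 = -14/3 + H**2)
R = -18
D(U, Y) = -18
n(-9)*(-6 + D(5, E(4))) = 2*(-6 - 18) = 2*(-24) = -48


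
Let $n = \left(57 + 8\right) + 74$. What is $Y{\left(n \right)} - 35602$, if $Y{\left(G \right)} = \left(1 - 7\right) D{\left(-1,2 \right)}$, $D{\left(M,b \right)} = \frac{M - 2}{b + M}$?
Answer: $-35584$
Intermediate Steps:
$D{\left(M,b \right)} = \frac{-2 + M}{M + b}$
$n = 139$ ($n = 65 + 74 = 139$)
$Y{\left(G \right)} = 18$ ($Y{\left(G \right)} = \left(1 - 7\right) \frac{-2 - 1}{-1 + 2} = - 6 \cdot 1^{-1} \left(-3\right) = - 6 \cdot 1 \left(-3\right) = \left(-6\right) \left(-3\right) = 18$)
$Y{\left(n \right)} - 35602 = 18 - 35602 = -35584$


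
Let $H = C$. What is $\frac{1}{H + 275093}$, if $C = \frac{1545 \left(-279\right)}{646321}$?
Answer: $\frac{646321}{177797951798} \approx 3.6351 \cdot 10^{-6}$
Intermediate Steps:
$C = - \frac{431055}{646321}$ ($C = \left(-431055\right) \frac{1}{646321} = - \frac{431055}{646321} \approx -0.66694$)
$H = - \frac{431055}{646321} \approx -0.66694$
$\frac{1}{H + 275093} = \frac{1}{- \frac{431055}{646321} + 275093} = \frac{1}{\frac{177797951798}{646321}} = \frac{646321}{177797951798}$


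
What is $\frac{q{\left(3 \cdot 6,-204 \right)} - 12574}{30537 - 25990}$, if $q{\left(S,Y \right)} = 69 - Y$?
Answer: $- \frac{12301}{4547} \approx -2.7053$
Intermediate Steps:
$\frac{q{\left(3 \cdot 6,-204 \right)} - 12574}{30537 - 25990} = \frac{\left(69 - -204\right) - 12574}{30537 - 25990} = \frac{\left(69 + 204\right) - 12574}{4547} = \left(273 - 12574\right) \frac{1}{4547} = \left(-12301\right) \frac{1}{4547} = - \frac{12301}{4547}$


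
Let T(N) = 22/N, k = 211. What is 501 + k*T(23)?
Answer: 16165/23 ≈ 702.83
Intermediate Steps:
501 + k*T(23) = 501 + 211*(22/23) = 501 + 4642/23 = 16165/23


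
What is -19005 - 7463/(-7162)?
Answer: -136106347/7162 ≈ -19004.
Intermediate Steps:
-19005 - 7463/(-7162) = -19005 - 7463*(-1)/7162 = -19005 - 1*(-7463/7162) = -19005 + 7463/7162 = -136106347/7162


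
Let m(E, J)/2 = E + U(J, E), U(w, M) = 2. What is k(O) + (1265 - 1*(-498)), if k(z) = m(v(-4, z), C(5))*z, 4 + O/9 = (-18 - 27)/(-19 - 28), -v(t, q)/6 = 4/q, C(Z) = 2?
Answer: 75457/47 ≈ 1605.5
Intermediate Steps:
v(t, q) = -24/q
m(E, J) = 4 + 2*E (m(E, J) = 2*(E + 2) = 2*(2 + E) = 4 + 2*E)
O = -1287/47 (O = -36 + 9*((-18 - 27)/(-19 - 28)) = -36 + 9*(-45/(-47)) = -36 + 9*(-45*(-1/47)) = -36 + 9*(45/47) = -36 + 405/47 = -1287/47 ≈ -27.383)
k(z) = z*(4 - 48/z) (k(z) = (4 + 2*(-24/z))*z = (4 - 48/z)*z = z*(4 - 48/z))
k(O) + (1265 - 1*(-498)) = (-48 + 4*(-1287/47)) + (1265 - 1*(-498)) = (-48 - 5148/47) + (1265 + 498) = -7404/47 + 1763 = 75457/47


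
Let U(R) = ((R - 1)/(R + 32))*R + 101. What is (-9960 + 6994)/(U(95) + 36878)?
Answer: -376682/4705263 ≈ -0.080055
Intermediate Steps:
U(R) = 101 + R*(-1 + R)/(32 + R) (U(R) = ((-1 + R)/(32 + R))*R + 101 = R*(-1 + R)/(32 + R) + 101 = 101 + R*(-1 + R)/(32 + R))
(-9960 + 6994)/(U(95) + 36878) = (-9960 + 6994)/((3232 + 95² + 100*95)/(32 + 95) + 36878) = -2966/((3232 + 9025 + 9500)/127 + 36878) = -2966/((1/127)*21757 + 36878) = -2966/(21757/127 + 36878) = -2966/4705263/127 = -2966*127/4705263 = -376682/4705263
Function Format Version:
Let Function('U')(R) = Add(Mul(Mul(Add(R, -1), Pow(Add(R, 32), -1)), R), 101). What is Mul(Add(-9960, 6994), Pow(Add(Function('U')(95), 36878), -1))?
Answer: Rational(-376682, 4705263) ≈ -0.080055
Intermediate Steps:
Function('U')(R) = Add(101, Mul(R, Pow(Add(32, R), -1), Add(-1, R))) (Function('U')(R) = Add(Mul(Mul(Add(-1, R), Pow(Add(32, R), -1)), R), 101) = Add(Mul(Mul(Pow(Add(32, R), -1), Add(-1, R)), R), 101) = Add(Mul(R, Pow(Add(32, R), -1), Add(-1, R)), 101) = Add(101, Mul(R, Pow(Add(32, R), -1), Add(-1, R))))
Mul(Add(-9960, 6994), Pow(Add(Function('U')(95), 36878), -1)) = Mul(Add(-9960, 6994), Pow(Add(Mul(Pow(Add(32, 95), -1), Add(3232, Pow(95, 2), Mul(100, 95))), 36878), -1)) = Mul(-2966, Pow(Add(Mul(Pow(127, -1), Add(3232, 9025, 9500)), 36878), -1)) = Mul(-2966, Pow(Add(Mul(Rational(1, 127), 21757), 36878), -1)) = Mul(-2966, Pow(Add(Rational(21757, 127), 36878), -1)) = Mul(-2966, Pow(Rational(4705263, 127), -1)) = Mul(-2966, Rational(127, 4705263)) = Rational(-376682, 4705263)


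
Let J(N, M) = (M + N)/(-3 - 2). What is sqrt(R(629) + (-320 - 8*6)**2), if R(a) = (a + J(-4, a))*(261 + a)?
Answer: 4*sqrt(36499) ≈ 764.19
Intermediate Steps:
J(N, M) = -M/5 - N/5 (J(N, M) = (M + N)/(-5) = (M + N)*(-1/5) = -M/5 - N/5)
R(a) = (261 + a)*(4/5 + 4*a/5) (R(a) = (a + (-a/5 - 1/5*(-4)))*(261 + a) = (a + (-a/5 + 4/5))*(261 + a) = (a + (4/5 - a/5))*(261 + a) = (4/5 + 4*a/5)*(261 + a) = (261 + a)*(4/5 + 4*a/5))
sqrt(R(629) + (-320 - 8*6)**2) = sqrt((1044/5 + (4/5)*629**2 + (1048/5)*629) + (-320 - 8*6)**2) = sqrt((1044/5 + (4/5)*395641 + 659192/5) + (-320 - 48)**2) = sqrt((1044/5 + 1582564/5 + 659192/5) + (-368)**2) = sqrt(448560 + 135424) = sqrt(583984) = 4*sqrt(36499)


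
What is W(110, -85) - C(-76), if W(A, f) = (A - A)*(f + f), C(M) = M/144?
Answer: 19/36 ≈ 0.52778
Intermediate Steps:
C(M) = M/144 (C(M) = M*(1/144) = M/144)
W(A, f) = 0 (W(A, f) = 0*(2*f) = 0)
W(110, -85) - C(-76) = 0 - (-76)/144 = 0 - 1*(-19/36) = 0 + 19/36 = 19/36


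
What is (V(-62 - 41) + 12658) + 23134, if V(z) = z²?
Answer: 46401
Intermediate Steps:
(V(-62 - 41) + 12658) + 23134 = ((-62 - 41)² + 12658) + 23134 = ((-103)² + 12658) + 23134 = (10609 + 12658) + 23134 = 23267 + 23134 = 46401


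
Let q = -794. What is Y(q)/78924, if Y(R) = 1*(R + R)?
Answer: -397/19731 ≈ -0.020121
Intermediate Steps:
Y(R) = 2*R (Y(R) = 1*(2*R) = 2*R)
Y(q)/78924 = (2*(-794))/78924 = -1588*1/78924 = -397/19731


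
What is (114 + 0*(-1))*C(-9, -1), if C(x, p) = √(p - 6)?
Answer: 114*I*√7 ≈ 301.62*I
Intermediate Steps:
C(x, p) = √(-6 + p)
(114 + 0*(-1))*C(-9, -1) = (114 + 0*(-1))*√(-6 - 1) = (114 + 0)*√(-7) = 114*(I*√7) = 114*I*√7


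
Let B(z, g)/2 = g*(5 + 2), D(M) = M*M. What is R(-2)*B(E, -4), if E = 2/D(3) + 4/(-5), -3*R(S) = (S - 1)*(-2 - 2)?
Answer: 224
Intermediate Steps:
D(M) = M²
R(S) = -4/3 + 4*S/3 (R(S) = -(S - 1)*(-2 - 2)/3 = -(-1 + S)*(-4)/3 = -(4 - 4*S)/3 = -4/3 + 4*S/3)
E = -26/45 (E = 2/(3²) + 4/(-5) = 2/9 + 4*(-⅕) = 2*(⅑) - ⅘ = 2/9 - ⅘ = -26/45 ≈ -0.57778)
B(z, g) = 14*g (B(z, g) = 2*(g*(5 + 2)) = 2*(g*7) = 2*(7*g) = 14*g)
R(-2)*B(E, -4) = (-4/3 + (4/3)*(-2))*(14*(-4)) = (-4/3 - 8/3)*(-56) = -4*(-56) = 224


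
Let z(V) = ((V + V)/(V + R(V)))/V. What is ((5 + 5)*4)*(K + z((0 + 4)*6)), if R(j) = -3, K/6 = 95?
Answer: 478880/21 ≈ 22804.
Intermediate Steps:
K = 570 (K = 6*95 = 570)
z(V) = 2/(-3 + V) (z(V) = ((V + V)/(V - 3))/V = ((2*V)/(-3 + V))/V = (2*V/(-3 + V))/V = 2/(-3 + V))
((5 + 5)*4)*(K + z((0 + 4)*6)) = ((5 + 5)*4)*(570 + 2/(-3 + (0 + 4)*6)) = (10*4)*(570 + 2/(-3 + 4*6)) = 40*(570 + 2/(-3 + 24)) = 40*(570 + 2/21) = 40*(11972/21) = 478880/21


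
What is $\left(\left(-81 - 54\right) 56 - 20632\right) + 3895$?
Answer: $-24297$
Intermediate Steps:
$\left(\left(-81 - 54\right) 56 - 20632\right) + 3895 = \left(\left(-135\right) 56 - 20632\right) + 3895 = \left(-7560 - 20632\right) + 3895 = -28192 + 3895 = -24297$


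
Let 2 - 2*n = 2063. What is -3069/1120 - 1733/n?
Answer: -2443289/2308320 ≈ -1.0585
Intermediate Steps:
n = -2061/2 (n = 1 - ½*2063 = 1 - 2063/2 = -2061/2 ≈ -1030.5)
-3069/1120 - 1733/n = -3069/1120 - 1733/(-2061/2) = -3069*1/1120 - 1733*(-2/2061) = -3069/1120 + 3466/2061 = -2443289/2308320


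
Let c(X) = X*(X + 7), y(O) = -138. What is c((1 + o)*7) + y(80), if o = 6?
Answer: 2606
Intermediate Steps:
c(X) = X*(7 + X)
c((1 + o)*7) + y(80) = ((1 + 6)*7)*(7 + (1 + 6)*7) - 138 = (7*7)*(7 + 7*7) - 138 = 49*(7 + 49) - 138 = 49*56 - 138 = 2744 - 138 = 2606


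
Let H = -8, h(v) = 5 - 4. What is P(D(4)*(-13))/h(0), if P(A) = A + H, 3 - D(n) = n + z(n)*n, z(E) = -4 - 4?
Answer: -411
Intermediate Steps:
h(v) = 1
z(E) = -8
D(n) = 3 + 7*n (D(n) = 3 - (n - 8*n) = 3 - (-7)*n = 3 + 7*n)
P(A) = -8 + A (P(A) = A - 8 = -8 + A)
P(D(4)*(-13))/h(0) = (-8 + (3 + 7*4)*(-13))/1 = 1*(-8 + (3 + 28)*(-13)) = 1*(-8 + 31*(-13)) = 1*(-8 - 403) = 1*(-411) = -411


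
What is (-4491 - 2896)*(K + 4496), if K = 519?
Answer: -37045805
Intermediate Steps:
(-4491 - 2896)*(K + 4496) = (-4491 - 2896)*(519 + 4496) = -7387*5015 = -37045805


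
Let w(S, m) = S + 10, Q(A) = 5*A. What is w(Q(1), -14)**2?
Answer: 225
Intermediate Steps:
w(S, m) = 10 + S
w(Q(1), -14)**2 = (10 + 5*1)**2 = (10 + 5)**2 = 15**2 = 225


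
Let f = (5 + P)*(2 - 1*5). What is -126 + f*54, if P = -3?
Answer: -450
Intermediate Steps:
f = -6 (f = (5 - 3)*(2 - 1*5) = 2*(2 - 5) = 2*(-3) = -6)
-126 + f*54 = -126 - 6*54 = -126 - 324 = -450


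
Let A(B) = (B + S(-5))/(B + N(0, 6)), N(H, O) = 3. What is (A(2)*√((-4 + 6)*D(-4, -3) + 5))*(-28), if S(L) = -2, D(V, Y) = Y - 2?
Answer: 0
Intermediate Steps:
D(V, Y) = -2 + Y
A(B) = (-2 + B)/(3 + B) (A(B) = (B - 2)/(B + 3) = (-2 + B)/(3 + B))
(A(2)*√((-4 + 6)*D(-4, -3) + 5))*(-28) = (((-2 + 2)/(3 + 2))*√((-4 + 6)*(-2 - 3) + 5))*(-28) = ((0/5)*√(2*(-5) + 5))*(-28) = (((⅕)*0)*√(-10 + 5))*(-28) = (0*√(-5))*(-28) = (0*(I*√5))*(-28) = 0*(-28) = 0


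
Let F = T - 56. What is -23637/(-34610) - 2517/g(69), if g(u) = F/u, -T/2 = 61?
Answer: 1503757479/1540145 ≈ 976.37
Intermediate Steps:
T = -122 (T = -2*61 = -122)
F = -178 (F = -122 - 56 = -178)
g(u) = -178/u
-23637/(-34610) - 2517/g(69) = -23637/(-34610) - 2517/((-178/69)) = -23637*(-1/34610) - 2517/((-178*1/69)) = 23637/34610 - 2517/(-178/69) = 23637/34610 - 2517*(-69/178) = 23637/34610 + 173673/178 = 1503757479/1540145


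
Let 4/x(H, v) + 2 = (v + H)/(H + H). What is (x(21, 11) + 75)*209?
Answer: 194997/13 ≈ 15000.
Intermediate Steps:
x(H, v) = 4/(-2 + (H + v)/(2*H)) (x(H, v) = 4/(-2 + (v + H)/(H + H)) = 4/(-2 + (H + v)/((2*H))) = 4/(-2 + (H + v)*(1/(2*H))) = 4/(-2 + (H + v)/(2*H)))
(x(21, 11) + 75)*209 = (8*21/(11 - 3*21) + 75)*209 = (8*21/(11 - 63) + 75)*209 = (8*21/(-52) + 75)*209 = (8*21*(-1/52) + 75)*209 = (-42/13 + 75)*209 = (933/13)*209 = 194997/13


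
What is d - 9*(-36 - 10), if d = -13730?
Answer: -13316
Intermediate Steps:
d - 9*(-36 - 10) = -13730 - 9*(-36 - 10) = -13730 - 9*(-46) = -13730 - 1*(-414) = -13730 + 414 = -13316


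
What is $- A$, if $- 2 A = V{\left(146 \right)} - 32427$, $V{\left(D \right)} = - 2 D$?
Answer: $- \frac{32719}{2} \approx -16360.0$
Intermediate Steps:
$A = \frac{32719}{2}$ ($A = - \frac{\left(-2\right) 146 - 32427}{2} = - \frac{-292 - 32427}{2} = \left(- \frac{1}{2}\right) \left(-32719\right) = \frac{32719}{2} \approx 16360.0$)
$- A = \left(-1\right) \frac{32719}{2} = - \frac{32719}{2}$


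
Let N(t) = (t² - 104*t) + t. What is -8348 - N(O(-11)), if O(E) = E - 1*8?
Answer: -10666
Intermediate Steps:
O(E) = -8 + E (O(E) = E - 8 = -8 + E)
N(t) = t² - 103*t
-8348 - N(O(-11)) = -8348 - (-8 - 11)*(-103 + (-8 - 11)) = -8348 - (-19)*(-103 - 19) = -8348 - (-19)*(-122) = -8348 - 1*2318 = -8348 - 2318 = -10666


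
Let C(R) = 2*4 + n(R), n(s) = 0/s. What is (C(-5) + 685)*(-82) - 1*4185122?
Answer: -4241948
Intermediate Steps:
n(s) = 0
C(R) = 8 (C(R) = 2*4 + 0 = 8 + 0 = 8)
(C(-5) + 685)*(-82) - 1*4185122 = (8 + 685)*(-82) - 1*4185122 = 693*(-82) - 4185122 = -56826 - 4185122 = -4241948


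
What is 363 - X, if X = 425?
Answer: -62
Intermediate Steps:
363 - X = 363 - 1*425 = 363 - 425 = -62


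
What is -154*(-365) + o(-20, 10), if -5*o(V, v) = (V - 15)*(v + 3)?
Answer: 56301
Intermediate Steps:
o(V, v) = -(-15 + V)*(3 + v)/5 (o(V, v) = -(V - 15)*(v + 3)/5 = -(-15 + V)*(3 + v)/5)
-154*(-365) + o(-20, 10) = -154*(-365) + (9 + 3*10 - ⅗*(-20) - ⅕*(-20)*10) = 56210 + (9 + 30 + 12 + 40) = 56210 + 91 = 56301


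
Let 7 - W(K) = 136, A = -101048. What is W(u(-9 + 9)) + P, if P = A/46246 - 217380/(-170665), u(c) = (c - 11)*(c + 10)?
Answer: -102533439455/789257359 ≈ -129.91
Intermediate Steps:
u(c) = (-11 + c)*(10 + c)
W(K) = -129 (W(K) = 7 - 1*136 = 7 - 136 = -129)
P = -719240144/789257359 (P = -101048/46246 - 217380/(-170665) = -101048*1/46246 - 217380*(-1/170665) = -50524/23123 + 43476/34133 = -719240144/789257359 ≈ -0.91129)
W(u(-9 + 9)) + P = -129 - 719240144/789257359 = -102533439455/789257359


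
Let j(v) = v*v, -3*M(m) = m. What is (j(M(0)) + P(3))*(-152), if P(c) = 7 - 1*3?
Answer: -608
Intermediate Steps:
P(c) = 4 (P(c) = 7 - 3 = 4)
M(m) = -m/3
j(v) = v**2
(j(M(0)) + P(3))*(-152) = ((-1/3*0)**2 + 4)*(-152) = (0**2 + 4)*(-152) = (0 + 4)*(-152) = 4*(-152) = -608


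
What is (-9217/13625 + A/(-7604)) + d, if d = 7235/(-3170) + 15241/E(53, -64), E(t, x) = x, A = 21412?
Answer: -128173117522521/525482024000 ≈ -243.92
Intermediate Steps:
d = -4877701/20288 (d = 7235/(-3170) + 15241/(-64) = 7235*(-1/3170) + 15241*(-1/64) = -1447/634 - 15241/64 = -4877701/20288 ≈ -240.42)
(-9217/13625 + A/(-7604)) + d = (-9217/13625 + 21412/(-7604)) - 4877701/20288 = (-9217*1/13625 + 21412*(-1/7604)) - 4877701/20288 = (-9217/13625 - 5353/1901) - 4877701/20288 = -90456142/25901125 - 4877701/20288 = -128173117522521/525482024000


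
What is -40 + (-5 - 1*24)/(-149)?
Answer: -5931/149 ≈ -39.805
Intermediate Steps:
-40 + (-5 - 1*24)/(-149) = -40 + (-5 - 24)*(-1/149) = -40 - 29*(-1/149) = -40 + 29/149 = -5931/149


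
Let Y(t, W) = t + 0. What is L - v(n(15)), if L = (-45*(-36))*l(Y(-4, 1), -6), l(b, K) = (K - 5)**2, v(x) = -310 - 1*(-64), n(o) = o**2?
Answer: 196266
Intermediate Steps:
Y(t, W) = t
v(x) = -246 (v(x) = -310 + 64 = -246)
l(b, K) = (-5 + K)**2
L = 196020 (L = (-45*(-36))*(-5 - 6)**2 = 1620*(-11)**2 = 1620*121 = 196020)
L - v(n(15)) = 196020 - 1*(-246) = 196020 + 246 = 196266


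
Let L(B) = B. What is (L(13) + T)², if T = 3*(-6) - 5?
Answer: 100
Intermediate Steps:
T = -23 (T = -18 - 5 = -23)
(L(13) + T)² = (13 - 23)² = (-10)² = 100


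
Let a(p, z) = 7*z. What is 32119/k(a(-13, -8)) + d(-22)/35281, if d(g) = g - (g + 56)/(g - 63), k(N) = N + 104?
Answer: 5665947011/8467440 ≈ 669.15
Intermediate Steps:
k(N) = 104 + N
d(g) = g - (56 + g)/(-63 + g)
32119/k(a(-13, -8)) + d(-22)/35281 = 32119/(104 + 7*(-8)) + ((-56 + (-22)**2 - 64*(-22))/(-63 - 22))/35281 = 32119/(104 - 56) + ((-56 + 484 + 1408)/(-85))*(1/35281) = 32119/48 - 1/85*1836*(1/35281) = 32119*(1/48) - 108/5*1/35281 = 32119/48 - 108/176405 = 5665947011/8467440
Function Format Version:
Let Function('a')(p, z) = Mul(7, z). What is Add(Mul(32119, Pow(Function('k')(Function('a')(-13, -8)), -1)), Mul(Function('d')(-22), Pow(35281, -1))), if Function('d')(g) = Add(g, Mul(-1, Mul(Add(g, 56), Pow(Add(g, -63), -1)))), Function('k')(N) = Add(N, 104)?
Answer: Rational(5665947011, 8467440) ≈ 669.15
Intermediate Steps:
Function('k')(N) = Add(104, N)
Function('d')(g) = Add(g, Mul(-1, Pow(Add(-63, g), -1), Add(56, g))) (Function('d')(g) = Add(g, Mul(-1, Mul(Add(56, g), Pow(Add(-63, g), -1)))) = Add(g, Mul(-1, Mul(Pow(Add(-63, g), -1), Add(56, g)))) = Add(g, Mul(-1, Pow(Add(-63, g), -1), Add(56, g))))
Add(Mul(32119, Pow(Function('k')(Function('a')(-13, -8)), -1)), Mul(Function('d')(-22), Pow(35281, -1))) = Add(Mul(32119, Pow(Add(104, Mul(7, -8)), -1)), Mul(Mul(Pow(Add(-63, -22), -1), Add(-56, Pow(-22, 2), Mul(-64, -22))), Pow(35281, -1))) = Add(Mul(32119, Pow(Add(104, -56), -1)), Mul(Mul(Pow(-85, -1), Add(-56, 484, 1408)), Rational(1, 35281))) = Add(Mul(32119, Pow(48, -1)), Mul(Mul(Rational(-1, 85), 1836), Rational(1, 35281))) = Add(Mul(32119, Rational(1, 48)), Mul(Rational(-108, 5), Rational(1, 35281))) = Add(Rational(32119, 48), Rational(-108, 176405)) = Rational(5665947011, 8467440)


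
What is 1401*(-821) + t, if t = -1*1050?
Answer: -1151271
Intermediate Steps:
t = -1050
1401*(-821) + t = 1401*(-821) - 1050 = -1150221 - 1050 = -1151271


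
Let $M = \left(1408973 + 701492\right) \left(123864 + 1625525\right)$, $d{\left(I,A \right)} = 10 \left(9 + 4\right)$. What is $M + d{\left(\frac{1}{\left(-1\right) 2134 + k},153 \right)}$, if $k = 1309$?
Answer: $3692024256015$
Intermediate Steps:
$d{\left(I,A \right)} = 130$ ($d{\left(I,A \right)} = 10 \cdot 13 = 130$)
$M = 3692024255885$ ($M = 2110465 \cdot 1749389 = 3692024255885$)
$M + d{\left(\frac{1}{\left(-1\right) 2134 + k},153 \right)} = 3692024255885 + 130 = 3692024256015$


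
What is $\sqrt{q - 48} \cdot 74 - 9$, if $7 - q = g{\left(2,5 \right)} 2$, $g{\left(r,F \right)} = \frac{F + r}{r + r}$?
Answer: $-9 + 37 i \sqrt{178} \approx -9.0 + 493.64 i$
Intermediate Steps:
$g{\left(r,F \right)} = \frac{F + r}{2 r}$
$q = \frac{7}{2}$ ($q = 7 - \frac{5 + 2}{2 \cdot 2} \cdot 2 = 7 - \frac{1}{2} \cdot \frac{1}{2} \cdot 7 \cdot 2 = 7 - \frac{7}{4} \cdot 2 = 7 - \frac{7}{2} = \frac{7}{2} \approx 3.5$)
$\sqrt{q - 48} \cdot 74 - 9 = \sqrt{\frac{7}{2} - 48} \cdot 74 - 9 = \sqrt{- \frac{89}{2}} \cdot 74 - 9 = \frac{i \sqrt{178}}{2} \cdot 74 - 9 = 37 i \sqrt{178} - 9 = -9 + 37 i \sqrt{178}$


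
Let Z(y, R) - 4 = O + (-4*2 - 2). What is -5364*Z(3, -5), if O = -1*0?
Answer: 32184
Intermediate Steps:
O = 0
Z(y, R) = -6 (Z(y, R) = 4 + (0 + (-4*2 - 2)) = 4 + (0 + (-8 - 2)) = 4 + (0 - 10) = 4 - 10 = -6)
-5364*Z(3, -5) = -5364*(-6) = 32184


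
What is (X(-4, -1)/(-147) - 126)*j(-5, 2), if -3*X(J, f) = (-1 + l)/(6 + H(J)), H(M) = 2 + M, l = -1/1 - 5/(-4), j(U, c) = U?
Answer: 1481765/2352 ≈ 630.00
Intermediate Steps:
l = ¼ (l = -1*1 - 5*(-¼) = -1 + 5/4 = ¼ ≈ 0.25000)
X(J, f) = 1/(4*(8 + J)) (X(J, f) = -(-1 + ¼)/(3*(6 + (2 + J))) = -(-1)/(4*(8 + J)) = 1/(4*(8 + J)))
(X(-4, -1)/(-147) - 126)*j(-5, 2) = ((1/(4*(8 - 4)))/(-147) - 126)*(-5) = (((¼)/4)*(-1/147) - 126)*(-5) = (((¼)*(¼))*(-1/147) - 126)*(-5) = ((1/16)*(-1/147) - 126)*(-5) = (-1/2352 - 126)*(-5) = -296353/2352*(-5) = 1481765/2352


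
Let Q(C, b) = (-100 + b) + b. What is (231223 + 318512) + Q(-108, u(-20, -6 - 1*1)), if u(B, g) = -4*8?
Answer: 549571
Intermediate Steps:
u(B, g) = -32
Q(C, b) = -100 + 2*b
(231223 + 318512) + Q(-108, u(-20, -6 - 1*1)) = (231223 + 318512) + (-100 + 2*(-32)) = 549735 + (-100 - 64) = 549735 - 164 = 549571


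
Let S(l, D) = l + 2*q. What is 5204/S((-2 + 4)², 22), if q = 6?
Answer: 1301/4 ≈ 325.25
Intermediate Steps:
S(l, D) = 12 + l (S(l, D) = l + 2*6 = l + 12 = 12 + l)
5204/S((-2 + 4)², 22) = 5204/(12 + (-2 + 4)²) = 5204/(12 + 2²) = 5204/(12 + 4) = 5204/16 = 5204*(1/16) = 1301/4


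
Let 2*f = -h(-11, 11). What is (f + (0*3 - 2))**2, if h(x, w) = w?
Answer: 225/4 ≈ 56.250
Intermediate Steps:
f = -11/2 (f = (-1*11)/2 = (1/2)*(-11) = -11/2 ≈ -5.5000)
(f + (0*3 - 2))**2 = (-11/2 + (0*3 - 2))**2 = (-11/2 + (0 - 2))**2 = (-11/2 - 2)**2 = (-15/2)**2 = 225/4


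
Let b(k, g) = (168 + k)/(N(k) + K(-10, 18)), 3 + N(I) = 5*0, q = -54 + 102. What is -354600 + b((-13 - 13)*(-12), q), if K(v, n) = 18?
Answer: -354568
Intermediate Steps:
q = 48
N(I) = -3 (N(I) = -3 + 5*0 = -3 + 0 = -3)
b(k, g) = 56/5 + k/15 (b(k, g) = (168 + k)/(-3 + 18) = (168 + k)/15 = (168 + k)*(1/15) = 56/5 + k/15)
-354600 + b((-13 - 13)*(-12), q) = -354600 + (56/5 + ((-13 - 13)*(-12))/15) = -354600 + (56/5 + (-26*(-12))/15) = -354600 + (56/5 + (1/15)*312) = -354600 + (56/5 + 104/5) = -354600 + 32 = -354568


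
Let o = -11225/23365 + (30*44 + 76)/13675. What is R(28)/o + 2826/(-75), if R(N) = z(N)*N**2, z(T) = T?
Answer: -35092891928714/604421675 ≈ -58060.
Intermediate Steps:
o = -24176867/63903275 (o = -11225*1/23365 + (1320 + 76)*(1/13675) = -2245/4673 + 1396*(1/13675) = -2245/4673 + 1396/13675 = -24176867/63903275 ≈ -0.37834)
R(N) = N**3 (R(N) = N*N**2 = N**3)
R(28)/o + 2826/(-75) = 28**3/(-24176867/63903275) + 2826/(-75) = 21952*(-63903275/24176867) + 2826*(-1/75) = -1402804692800/24176867 - 942/25 = -35092891928714/604421675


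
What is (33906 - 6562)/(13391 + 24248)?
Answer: 27344/37639 ≈ 0.72648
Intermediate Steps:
(33906 - 6562)/(13391 + 24248) = 27344/37639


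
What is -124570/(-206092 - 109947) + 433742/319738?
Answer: 88454575299/50524838891 ≈ 1.7507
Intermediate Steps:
-124570/(-206092 - 109947) + 433742/319738 = -124570/(-316039) + 433742*(1/319738) = -124570*(-1/316039) + 216871/159869 = 124570/316039 + 216871/159869 = 88454575299/50524838891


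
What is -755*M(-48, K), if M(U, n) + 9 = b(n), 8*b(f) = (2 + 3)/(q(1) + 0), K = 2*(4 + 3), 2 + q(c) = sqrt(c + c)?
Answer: 58135/8 + 3775*sqrt(2)/16 ≈ 7600.5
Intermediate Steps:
q(c) = -2 + sqrt(2)*sqrt(c) (q(c) = -2 + sqrt(c + c) = -2 + sqrt(2*c) = -2 + sqrt(2)*sqrt(c))
K = 14 (K = 2*7 = 14)
b(f) = 5/(8*(-2 + sqrt(2))) (b(f) = ((2 + 3)/((-2 + sqrt(2)*sqrt(1)) + 0))/8 = (5/((-2 + sqrt(2)*1) + 0))/8 = (5/((-2 + sqrt(2)) + 0))/8 = (5/(-2 + sqrt(2)))/8 = 5/(8*(-2 + sqrt(2))))
M(U, n) = -77/8 - 5*sqrt(2)/16 (M(U, n) = -9 + (-5/8 - 5*sqrt(2)/16) = -77/8 - 5*sqrt(2)/16)
-755*M(-48, K) = -755*(-77/8 - 5*sqrt(2)/16) = 58135/8 + 3775*sqrt(2)/16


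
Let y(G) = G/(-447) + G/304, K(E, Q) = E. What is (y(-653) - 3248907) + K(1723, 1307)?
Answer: -441253432771/135888 ≈ -3.2472e+6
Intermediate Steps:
y(G) = 143*G/135888 (y(G) = G*(-1/447) + G*(1/304) = -G/447 + G/304 = 143*G/135888)
(y(-653) - 3248907) + K(1723, 1307) = ((143/135888)*(-653) - 3248907) + 1723 = (-93379/135888 - 3248907) + 1723 = -441487567795/135888 + 1723 = -441253432771/135888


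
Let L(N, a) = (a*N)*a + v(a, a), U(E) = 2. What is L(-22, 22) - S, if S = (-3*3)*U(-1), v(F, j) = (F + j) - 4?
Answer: -10590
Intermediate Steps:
v(F, j) = -4 + F + j
L(N, a) = -4 + 2*a + N*a² (L(N, a) = (a*N)*a + (-4 + a + a) = (N*a)*a + (-4 + 2*a) = N*a² + (-4 + 2*a) = -4 + 2*a + N*a²)
S = -18 (S = -3*3*2 = -9*2 = -18)
L(-22, 22) - S = (-4 + 2*22 - 22*22²) - 1*(-18) = (-4 + 44 - 22*484) + 18 = (-4 + 44 - 10648) + 18 = -10608 + 18 = -10590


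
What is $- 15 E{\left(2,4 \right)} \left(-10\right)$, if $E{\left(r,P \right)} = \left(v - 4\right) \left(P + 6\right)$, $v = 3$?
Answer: $-1500$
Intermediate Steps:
$E{\left(r,P \right)} = -6 - P$ ($E{\left(r,P \right)} = \left(3 - 4\right) \left(P + 6\right) = - (6 + P) = -6 - P$)
$- 15 E{\left(2,4 \right)} \left(-10\right) = - 15 \left(-6 - 4\right) \left(-10\right) = \left(-15\right) \left(-10\right) \left(-10\right) = 150 \left(-10\right) = -1500$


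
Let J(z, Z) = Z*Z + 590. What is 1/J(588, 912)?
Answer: 1/832334 ≈ 1.2014e-6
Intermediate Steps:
J(z, Z) = 590 + Z² (J(z, Z) = Z² + 590 = 590 + Z²)
1/J(588, 912) = 1/(590 + 912²) = 1/(590 + 831744) = 1/832334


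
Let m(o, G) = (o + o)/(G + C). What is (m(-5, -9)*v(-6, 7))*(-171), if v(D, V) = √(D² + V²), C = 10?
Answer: 1710*√85 ≈ 15765.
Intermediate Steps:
m(o, G) = 2*o/(10 + G) (m(o, G) = (o + o)/(G + 10) = (2*o)/(10 + G) = 2*o/(10 + G))
(m(-5, -9)*v(-6, 7))*(-171) = ((2*(-5)/(10 - 9))*√((-6)² + 7²))*(-171) = ((2*(-5)/1)*√(36 + 49))*(-171) = ((2*(-5)*1)*√85)*(-171) = -10*√85*(-171) = 1710*√85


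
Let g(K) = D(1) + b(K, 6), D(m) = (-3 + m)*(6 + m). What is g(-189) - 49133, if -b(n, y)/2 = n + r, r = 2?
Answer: -48773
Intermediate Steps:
b(n, y) = -4 - 2*n (b(n, y) = -2*(n + 2) = -2*(2 + n) = -4 - 2*n)
g(K) = -18 - 2*K (g(K) = (-18 + 1² + 3*1) + (-4 - 2*K) = (-18 + 1 + 3) + (-4 - 2*K) = -14 + (-4 - 2*K) = -18 - 2*K)
g(-189) - 49133 = (-18 - 2*(-189)) - 49133 = (-18 + 378) - 49133 = 360 - 49133 = -48773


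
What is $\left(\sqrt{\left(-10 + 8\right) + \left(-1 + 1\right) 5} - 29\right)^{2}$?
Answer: $\left(29 - i \sqrt{2}\right)^{2} \approx 839.0 - 82.024 i$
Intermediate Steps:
$\left(\sqrt{\left(-10 + 8\right) + \left(-1 + 1\right) 5} - 29\right)^{2} = \left(\sqrt{-2 + 0 \cdot 5} - 29\right)^{2} = \left(\sqrt{-2 + 0} - 29\right)^{2} = \left(\sqrt{-2} - 29\right)^{2} = \left(i \sqrt{2} - 29\right)^{2} = \left(-29 + i \sqrt{2}\right)^{2}$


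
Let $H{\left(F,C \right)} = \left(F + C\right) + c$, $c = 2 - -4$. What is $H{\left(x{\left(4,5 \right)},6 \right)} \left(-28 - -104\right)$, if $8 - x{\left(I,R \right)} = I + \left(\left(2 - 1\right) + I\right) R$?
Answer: $-684$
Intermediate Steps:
$c = 6$ ($c = 2 + 4 = 6$)
$x{\left(I,R \right)} = 8 - I - R \left(1 + I\right)$ ($x{\left(I,R \right)} = 8 - \left(I + \left(\left(2 - 1\right) + I\right) R\right) = 8 - \left(I + \left(1 + I\right) R\right) = 8 - \left(I + R \left(1 + I\right)\right) = 8 - I - R \left(1 + I\right)$)
$H{\left(F,C \right)} = 6 + C + F$ ($H{\left(F,C \right)} = \left(F + C\right) + 6 = \left(C + F\right) + 6 = 6 + C + F$)
$H{\left(x{\left(4,5 \right)},6 \right)} \left(-28 - -104\right) = \left(6 + 6 - \left(1 + 20\right)\right) \left(-28 - -104\right) = \left(6 + 6 - 21\right) \left(-28 + 104\right) = \left(6 + 6 - 21\right) 76 = \left(-9\right) 76 = -684$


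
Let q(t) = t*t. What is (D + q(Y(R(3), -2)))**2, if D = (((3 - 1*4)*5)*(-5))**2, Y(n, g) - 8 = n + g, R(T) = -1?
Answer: 422500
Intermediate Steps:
Y(n, g) = 8 + g + n (Y(n, g) = 8 + (n + g) = 8 + (g + n) = 8 + g + n)
q(t) = t**2
D = 625 (D = (((3 - 4)*5)*(-5))**2 = (-1*5*(-5))**2 = (-5*(-5))**2 = 25**2 = 625)
(D + q(Y(R(3), -2)))**2 = (625 + (8 - 2 - 1)**2)**2 = (625 + 5**2)**2 = (625 + 25)**2 = 650**2 = 422500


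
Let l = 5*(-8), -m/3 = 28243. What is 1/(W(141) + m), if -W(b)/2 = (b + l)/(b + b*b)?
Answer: -10011/848222120 ≈ -1.1802e-5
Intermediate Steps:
m = -84729 (m = -3*28243 = -84729)
l = -40
W(b) = -2*(-40 + b)/(b + b²) (W(b) = -2*(b - 40)/(b + b*b) = -2*(-40 + b)/(b + b²))
1/(W(141) + m) = 1/(2*(40 - 1*141)/(141*(1 + 141)) - 84729) = 1/(2*(1/141)*(40 - 141)/142 - 84729) = 1/(2*(1/141)*(1/142)*(-101) - 84729) = 1/(-101/10011 - 84729) = 1/(-848222120/10011) = -10011/848222120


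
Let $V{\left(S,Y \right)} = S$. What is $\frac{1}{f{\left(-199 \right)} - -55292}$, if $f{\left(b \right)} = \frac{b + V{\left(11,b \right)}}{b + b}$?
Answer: $\frac{199}{11003202} \approx 1.8086 \cdot 10^{-5}$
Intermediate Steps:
$f{\left(b \right)} = \frac{11 + b}{2 b}$ ($f{\left(b \right)} = \frac{b + 11}{b + b} = \frac{11 + b}{2 b}$)
$\frac{1}{f{\left(-199 \right)} - -55292} = \frac{1}{\frac{11 - 199}{2 \left(-199\right)} - -55292} = \frac{1}{\frac{1}{2} \left(- \frac{1}{199}\right) \left(-188\right) + 55292} = \frac{1}{\frac{94}{199} + 55292} = \frac{1}{\frac{11003202}{199}} = \frac{199}{11003202}$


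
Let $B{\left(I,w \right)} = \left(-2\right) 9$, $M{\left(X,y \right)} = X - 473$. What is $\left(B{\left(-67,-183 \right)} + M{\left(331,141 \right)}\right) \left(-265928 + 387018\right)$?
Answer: $-19374400$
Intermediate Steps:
$M{\left(X,y \right)} = -473 + X$
$B{\left(I,w \right)} = -18$
$\left(B{\left(-67,-183 \right)} + M{\left(331,141 \right)}\right) \left(-265928 + 387018\right) = \left(-18 + \left(-473 + 331\right)\right) \left(-265928 + 387018\right) = \left(-18 - 142\right) 121090 = \left(-160\right) 121090 = -19374400$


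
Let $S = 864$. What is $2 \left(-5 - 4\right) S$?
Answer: $-15552$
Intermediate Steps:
$2 \left(-5 - 4\right) S = 2 \left(-5 - 4\right) 864 = 2 \left(-9\right) 864 = \left(-18\right) 864 = -15552$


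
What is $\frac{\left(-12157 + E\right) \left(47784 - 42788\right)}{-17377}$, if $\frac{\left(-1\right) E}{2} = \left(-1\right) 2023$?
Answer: $\frac{40522556}{17377} \approx 2332.0$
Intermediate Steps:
$E = 4046$ ($E = - 2 \left(\left(-1\right) 2023\right) = \left(-2\right) \left(-2023\right) = 4046$)
$\frac{\left(-12157 + E\right) \left(47784 - 42788\right)}{-17377} = \frac{\left(-12157 + 4046\right) \left(47784 - 42788\right)}{-17377} = \left(-8111\right) 4996 \left(- \frac{1}{17377}\right) = \left(-40522556\right) \left(- \frac{1}{17377}\right) = \frac{40522556}{17377}$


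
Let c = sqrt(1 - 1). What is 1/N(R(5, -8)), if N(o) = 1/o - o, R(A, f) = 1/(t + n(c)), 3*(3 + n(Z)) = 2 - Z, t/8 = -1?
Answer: -93/952 ≈ -0.097689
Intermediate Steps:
c = 0 (c = sqrt(0) = 0)
t = -8 (t = 8*(-1) = -8)
n(Z) = -7/3 - Z/3 (n(Z) = -3 + (2 - Z)/3 = -3 + (2/3 - Z/3) = -7/3 - Z/3)
R(A, f) = -3/31 (R(A, f) = 1/(-8 + (-7/3 - 1/3*0)) = 1/(-8 + (-7/3 + 0)) = 1/(-8 - 7/3) = 1/(-31/3) = -3/31)
1/N(R(5, -8)) = 1/(1/(-3/31) - 1*(-3/31)) = 1/(-31/3 + 3/31) = 1/(-952/93) = -93/952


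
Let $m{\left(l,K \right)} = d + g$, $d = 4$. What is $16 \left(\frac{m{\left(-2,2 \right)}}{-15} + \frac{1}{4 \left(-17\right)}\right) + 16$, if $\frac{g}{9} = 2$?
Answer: $- \frac{1964}{255} \approx -7.702$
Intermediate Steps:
$g = 18$ ($g = 9 \cdot 2 = 18$)
$m{\left(l,K \right)} = 22$ ($m{\left(l,K \right)} = 4 + 18 = 22$)
$16 \left(\frac{m{\left(-2,2 \right)}}{-15} + \frac{1}{4 \left(-17\right)}\right) + 16 = 16 \left(\frac{22}{-15} + \frac{1}{4 \left(-17\right)}\right) + 16 = 16 \left(22 \left(- \frac{1}{15}\right) + \frac{1}{4} \left(- \frac{1}{17}\right)\right) + 16 = 16 \left(- \frac{22}{15} - \frac{1}{68}\right) + 16 = 16 \left(- \frac{1511}{1020}\right) + 16 = - \frac{6044}{255} + 16 = - \frac{1964}{255}$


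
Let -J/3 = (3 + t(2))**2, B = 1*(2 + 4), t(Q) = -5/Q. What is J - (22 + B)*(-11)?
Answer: 1229/4 ≈ 307.25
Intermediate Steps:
B = 6 (B = 1*6 = 6)
J = -3/4 (J = -3*(3 - 5/2)**2 = -3*(1/2)**2 = -3*1/4 = -3/4 ≈ -0.75000)
J - (22 + B)*(-11) = -3/4 - (22 + 6)*(-11) = -3/4 - 28*(-11) = -3/4 - 1*(-308) = -3/4 + 308 = 1229/4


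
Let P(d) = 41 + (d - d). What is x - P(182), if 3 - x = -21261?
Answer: 21223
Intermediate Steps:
x = 21264 (x = 3 - 1*(-21261) = 3 + 21261 = 21264)
P(d) = 41 (P(d) = 41 + 0 = 41)
x - P(182) = 21264 - 1*41 = 21264 - 41 = 21223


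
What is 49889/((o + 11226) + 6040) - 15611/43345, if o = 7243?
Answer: 1779828706/1062342605 ≈ 1.6754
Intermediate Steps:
49889/((o + 11226) + 6040) - 15611/43345 = 49889/((7243 + 11226) + 6040) - 15611/43345 = 49889/(18469 + 6040) - 15611*1/43345 = 49889/24509 - 15611/43345 = 1779828706/1062342605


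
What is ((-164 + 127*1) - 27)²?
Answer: 4096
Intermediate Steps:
((-164 + 127*1) - 27)² = ((-164 + 127) - 27)² = (-37 - 27)² = (-64)² = 4096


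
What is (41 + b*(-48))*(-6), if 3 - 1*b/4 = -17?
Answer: 22794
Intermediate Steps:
b = 80 (b = 12 - 4*(-17) = 12 + 68 = 80)
(41 + b*(-48))*(-6) = (41 + 80*(-48))*(-6) = (41 - 3840)*(-6) = -3799*(-6) = 22794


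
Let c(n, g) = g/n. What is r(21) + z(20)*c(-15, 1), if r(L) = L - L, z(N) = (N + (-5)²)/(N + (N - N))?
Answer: -3/20 ≈ -0.15000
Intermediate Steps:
z(N) = (25 + N)/N (z(N) = (N + 25)/(N + 0) = (25 + N)/N)
r(L) = 0
r(21) + z(20)*c(-15, 1) = 0 + ((25 + 20)/20)*(1/(-15)) = 0 + ((1/20)*45)*(1*(-1/15)) = 0 + (9/4)*(-1/15) = 0 - 3/20 = -3/20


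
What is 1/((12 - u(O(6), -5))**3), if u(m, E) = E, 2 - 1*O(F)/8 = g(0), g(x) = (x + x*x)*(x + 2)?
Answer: 1/4913 ≈ 0.00020354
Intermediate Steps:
g(x) = (2 + x)*(x + x**2) (g(x) = (x + x**2)*(2 + x) = (2 + x)*(x + x**2))
O(F) = 16 (O(F) = 16 - 0*(2 + 0**2 + 3*0) = 16 - 0*(2 + 0 + 0) = 16 - 0*2 = 16 - 8*0 = 16 + 0 = 16)
1/((12 - u(O(6), -5))**3) = 1/((12 - 1*(-5))**3) = 1/((12 + 5)**3) = 1/(17**3) = 1/4913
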